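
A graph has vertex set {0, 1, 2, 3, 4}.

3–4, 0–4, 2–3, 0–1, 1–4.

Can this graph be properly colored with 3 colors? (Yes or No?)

Yes

The chromatic number is 3. 0, 1, 4 are mutually adjacent, so at least 3 colors are needed.
3 colors suffice: color red → {2, 4}; color blue → {0, 3}; color green → {1}.
That is already a proper 3-coloring.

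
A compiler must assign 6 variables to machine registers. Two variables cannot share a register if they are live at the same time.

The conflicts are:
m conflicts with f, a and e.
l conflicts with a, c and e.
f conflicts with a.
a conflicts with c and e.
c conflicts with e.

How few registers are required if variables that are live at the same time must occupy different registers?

4

l, a, c, e all conflict with each other, so at least 4 registers are needed.
Using 4 registers: m=3, l=4, f=2, a=1, c=3, e=2. No two conflicting variables share a register.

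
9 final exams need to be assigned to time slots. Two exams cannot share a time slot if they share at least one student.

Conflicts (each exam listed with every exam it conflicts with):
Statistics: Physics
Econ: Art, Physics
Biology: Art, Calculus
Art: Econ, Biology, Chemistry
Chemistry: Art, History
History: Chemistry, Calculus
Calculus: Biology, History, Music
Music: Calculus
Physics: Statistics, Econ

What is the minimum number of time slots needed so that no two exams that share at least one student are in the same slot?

The cycle History-Chemistry-Art-Biology-Calculus-History has odd length 5, so it cannot be 2-colored; at least 3 time slots are needed.
3 time slots suffice: Statistics=2, Econ=2, Biology=2, Art=1, Chemistry=2, History=3, Calculus=1, Music=2, Physics=1. Every pair that conflicts lands in different time slots.

3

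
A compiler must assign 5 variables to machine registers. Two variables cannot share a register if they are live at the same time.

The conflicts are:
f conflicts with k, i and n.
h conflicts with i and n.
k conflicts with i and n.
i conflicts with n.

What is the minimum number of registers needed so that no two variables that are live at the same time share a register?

4

f, k, i, n all conflict with each other, so at least 4 registers are needed.
4 registers suffice: register 1 → {i}; register 2 → {n}; register 3 → {f, h}; register 4 → {k}. Each listed conflict is separated.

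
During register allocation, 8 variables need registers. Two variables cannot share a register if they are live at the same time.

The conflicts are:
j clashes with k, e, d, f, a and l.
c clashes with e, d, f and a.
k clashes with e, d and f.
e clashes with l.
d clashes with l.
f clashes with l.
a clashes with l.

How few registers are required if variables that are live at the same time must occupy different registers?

j, k, e all conflict with each other, so at least 3 registers are needed.
A valid assignment using 3 registers: j=1, c=1, k=2, e=3, d=3, f=3, a=3, l=2. No two conflicting variables share a register.

3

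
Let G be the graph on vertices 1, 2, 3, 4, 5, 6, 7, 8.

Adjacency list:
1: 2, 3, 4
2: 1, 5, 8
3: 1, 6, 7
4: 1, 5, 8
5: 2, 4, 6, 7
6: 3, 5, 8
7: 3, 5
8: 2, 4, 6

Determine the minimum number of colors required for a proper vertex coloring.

The cycle 6-3-1-2-8-6 has odd length 5, so it cannot be 2-colored; at least 3 colors are needed.
One proper 3-coloring: 1=red, 2=blue, 3=blue, 4=blue, 5=red, 6=green, 7=green, 8=red. Every edge joins two different colors.

3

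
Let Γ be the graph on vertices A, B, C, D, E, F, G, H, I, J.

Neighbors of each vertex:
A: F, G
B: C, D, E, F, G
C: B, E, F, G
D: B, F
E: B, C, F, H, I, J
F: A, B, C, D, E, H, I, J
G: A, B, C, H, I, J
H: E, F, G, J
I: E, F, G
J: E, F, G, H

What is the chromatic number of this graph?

E, F, H, J are mutually adjacent (a clique of size 4), so at least 4 colors are needed.
A valid assignment using 4 colors: A=blue, B=green, C=yellow, D=blue, E=blue, F=red, G=red, H=yellow, I=green, J=green. Each edge has distinct colors on its endpoints.

4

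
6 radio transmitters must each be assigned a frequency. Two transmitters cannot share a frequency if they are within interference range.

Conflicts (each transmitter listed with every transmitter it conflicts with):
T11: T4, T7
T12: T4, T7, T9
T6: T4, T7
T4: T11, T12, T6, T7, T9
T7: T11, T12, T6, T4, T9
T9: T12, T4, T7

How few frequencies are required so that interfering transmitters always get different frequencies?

T12, T4, T7, T9 pairwise conflict, so at least 4 frequencies are needed.
Using 4 frequencies: T11=3, T12=3, T6=3, T4=1, T7=2, T9=4. Each listed conflict is separated.

4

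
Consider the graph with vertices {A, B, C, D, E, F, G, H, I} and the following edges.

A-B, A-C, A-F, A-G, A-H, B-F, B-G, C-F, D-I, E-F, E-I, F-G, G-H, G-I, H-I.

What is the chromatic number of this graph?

4

A, B, F, G are pairwise adjacent (a clique of size 4), so at least 4 colors are needed.
4 colors suffice: color 1 → {C, D, E, G}; color 2 → {A, I}; color 3 → {F, H}; color 4 → {B}. Every edge joins two different colors.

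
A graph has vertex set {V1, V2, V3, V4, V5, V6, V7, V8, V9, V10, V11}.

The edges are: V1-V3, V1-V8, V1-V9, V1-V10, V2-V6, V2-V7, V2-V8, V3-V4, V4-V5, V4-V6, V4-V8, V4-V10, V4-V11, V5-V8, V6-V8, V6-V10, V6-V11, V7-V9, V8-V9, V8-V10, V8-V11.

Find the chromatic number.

4

V4, V6, V8, V11 are mutually adjacent (a clique of size 4), so at least 4 colors are needed.
One proper 4-coloring: V1=blue, V2=blue, V3=red, V4=blue, V5=green, V6=green, V7=red, V8=red, V9=green, V10=yellow, V11=yellow. No two adjacent vertices share a color.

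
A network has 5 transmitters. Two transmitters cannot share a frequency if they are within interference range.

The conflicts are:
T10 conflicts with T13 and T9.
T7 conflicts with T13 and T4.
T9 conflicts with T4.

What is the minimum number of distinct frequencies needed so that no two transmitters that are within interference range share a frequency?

3

The cycle T7-T13-T10-T9-T4-T7 has odd length 5, so it cannot be 2-colored; at least 3 frequencies are needed.
A valid assignment using 3 frequencies: T10=1, T7=3, T13=2, T9=2, T4=1. Each listed conflict is separated.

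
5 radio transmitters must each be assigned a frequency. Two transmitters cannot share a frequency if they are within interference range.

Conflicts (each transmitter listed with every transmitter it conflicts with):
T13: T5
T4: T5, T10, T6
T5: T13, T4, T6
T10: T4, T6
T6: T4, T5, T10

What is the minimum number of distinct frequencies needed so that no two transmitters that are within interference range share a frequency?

3

T4, T5, T6 pairwise conflict, so at least 3 frequencies are needed.
3 frequencies suffice: T13=2, T4=2, T5=1, T10=1, T6=3. No two conflicting transmitters share a frequency.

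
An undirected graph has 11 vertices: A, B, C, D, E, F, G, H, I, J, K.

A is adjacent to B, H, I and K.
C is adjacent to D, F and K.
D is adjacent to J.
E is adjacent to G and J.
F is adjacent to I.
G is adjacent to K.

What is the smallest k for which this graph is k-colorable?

3

The cycle I-A-K-C-F-I has odd length 5, so it cannot be 2-colored; at least 3 colors are needed.
A valid assignment using 3 colors: A=red, B=blue, C=red, D=blue, E=blue, F=green, G=red, H=blue, I=blue, J=red, K=blue. No two adjacent vertices share a color.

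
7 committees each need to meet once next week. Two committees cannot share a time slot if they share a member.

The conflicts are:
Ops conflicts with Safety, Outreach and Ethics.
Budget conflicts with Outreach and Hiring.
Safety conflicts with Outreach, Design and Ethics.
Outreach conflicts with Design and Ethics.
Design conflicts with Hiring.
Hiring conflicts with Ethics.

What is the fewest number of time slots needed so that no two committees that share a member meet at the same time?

Ops, Safety, Outreach, Ethics are mutually in conflict, so at least 4 time slots are needed.
4 time slots suffice: time slot 1 → {Outreach, Hiring}; time slot 2 → {Budget, Design, Ethics}; time slot 3 → {Safety}; time slot 4 → {Ops}. Every pair that conflicts lands in different time slots.

4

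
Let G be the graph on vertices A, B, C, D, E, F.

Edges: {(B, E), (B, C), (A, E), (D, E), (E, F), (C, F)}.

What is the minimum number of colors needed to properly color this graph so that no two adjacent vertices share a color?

2

C and F are adjacent, so at least 2 colors are needed.
A valid assignment using 2 colors: A=blue, B=blue, C=red, D=blue, E=red, F=blue. Each edge has distinct colors on its endpoints.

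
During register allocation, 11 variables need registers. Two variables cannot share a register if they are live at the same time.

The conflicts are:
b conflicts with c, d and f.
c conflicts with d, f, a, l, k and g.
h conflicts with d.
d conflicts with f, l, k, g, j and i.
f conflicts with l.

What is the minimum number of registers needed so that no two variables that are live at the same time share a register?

4

c, d, f, l pairwise conflict, so at least 4 registers are needed.
Using 4 registers: b=4, c=2, h=2, d=1, f=3, a=1, l=4, k=3, g=3, j=2, i=2. Every pair that conflicts lands in different registers.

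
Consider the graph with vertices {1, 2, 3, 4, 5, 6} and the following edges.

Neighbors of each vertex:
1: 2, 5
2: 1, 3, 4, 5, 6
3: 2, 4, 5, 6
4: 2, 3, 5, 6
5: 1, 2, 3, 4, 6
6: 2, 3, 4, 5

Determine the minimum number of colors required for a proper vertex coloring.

2, 3, 4, 5, 6 form a clique, so at least 5 colors are needed.
5 colors suffice: 1=green, 2=red, 3=purple, 4=green, 5=blue, 6=yellow. Each edge has distinct colors on its endpoints.

5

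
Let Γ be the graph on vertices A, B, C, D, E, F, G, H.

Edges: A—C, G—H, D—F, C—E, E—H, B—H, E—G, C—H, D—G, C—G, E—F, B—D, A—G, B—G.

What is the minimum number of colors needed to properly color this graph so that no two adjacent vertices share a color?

4

C, E, G, H form a clique, so at least 4 colors are needed.
One proper 4-coloring: A=3, B=3, C=2, D=2, E=3, F=1, G=1, H=4. No two adjacent vertices share a color.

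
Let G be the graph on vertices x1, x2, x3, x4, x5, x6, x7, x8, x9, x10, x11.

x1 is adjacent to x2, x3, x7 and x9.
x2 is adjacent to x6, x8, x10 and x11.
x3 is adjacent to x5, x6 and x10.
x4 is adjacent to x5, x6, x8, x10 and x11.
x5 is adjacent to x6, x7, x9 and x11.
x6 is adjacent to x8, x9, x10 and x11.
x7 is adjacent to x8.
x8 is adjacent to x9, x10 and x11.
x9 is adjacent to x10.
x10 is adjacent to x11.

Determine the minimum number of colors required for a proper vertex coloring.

x2, x6, x8, x10, x11 are mutually adjacent (a clique of size 5), so at least 5 colors are needed.
One proper 5-coloring: x1=1, x2=5, x3=4, x4=5, x5=2, x6=1, x7=3, x8=2, x9=4, x10=3, x11=4. Each edge has distinct colors on its endpoints.

5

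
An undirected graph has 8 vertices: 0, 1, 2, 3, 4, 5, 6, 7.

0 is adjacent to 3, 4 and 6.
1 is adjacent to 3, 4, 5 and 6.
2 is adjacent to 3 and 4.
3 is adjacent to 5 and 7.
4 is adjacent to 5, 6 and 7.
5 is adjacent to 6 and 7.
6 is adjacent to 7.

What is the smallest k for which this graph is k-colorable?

4

1, 4, 5, 6 are pairwise adjacent (a clique of size 4), so at least 4 colors are needed.
4 colors suffice: color red → {3, 4}; color blue → {2, 6}; color green → {0, 5}; color yellow → {1, 7}. Every edge joins two different colors.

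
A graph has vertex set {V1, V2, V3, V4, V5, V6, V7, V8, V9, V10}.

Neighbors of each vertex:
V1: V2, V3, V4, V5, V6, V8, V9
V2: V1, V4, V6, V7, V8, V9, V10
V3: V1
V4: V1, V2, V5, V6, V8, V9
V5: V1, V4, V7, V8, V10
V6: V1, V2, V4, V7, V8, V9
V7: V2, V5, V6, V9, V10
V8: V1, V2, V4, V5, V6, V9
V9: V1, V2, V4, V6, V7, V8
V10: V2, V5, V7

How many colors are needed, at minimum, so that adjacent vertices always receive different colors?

V1, V2, V4, V6, V8, V9 are mutually adjacent (a clique of size 6), so at least 6 colors are needed.
6 colors suffice: color 1 → {V1, V7}; color 2 → {V2, V3, V5}; color 3 → {V4, V10}; color 4 → {V6}; color 5 → {V8}; color 6 → {V9}. Every edge joins two different colors.

6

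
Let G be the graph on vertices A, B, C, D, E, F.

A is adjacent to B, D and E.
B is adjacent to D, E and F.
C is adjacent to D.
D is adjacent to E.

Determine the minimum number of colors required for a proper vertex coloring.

4

A, B, D, E form a clique, so at least 4 colors are needed.
4 colors suffice: color 1 → {B, C}; color 2 → {D, F}; color 3 → {E}; color 4 → {A}. Each edge has distinct colors on its endpoints.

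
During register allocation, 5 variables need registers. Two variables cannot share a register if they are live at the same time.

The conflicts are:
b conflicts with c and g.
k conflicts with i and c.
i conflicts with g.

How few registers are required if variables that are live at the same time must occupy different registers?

The cycle i-g-b-c-k-i has odd length 5, so it cannot be 2-colored; at least 3 registers are needed.
3 registers suffice: register 1 → {b, k}; register 2 → {c, g}; register 3 → {i}. Each listed conflict is separated.

3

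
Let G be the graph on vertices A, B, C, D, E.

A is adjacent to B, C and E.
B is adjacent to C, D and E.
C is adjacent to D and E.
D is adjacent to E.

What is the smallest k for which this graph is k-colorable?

B, C, D, E form a clique, so at least 4 colors are needed.
4 colors suffice: color red → {E}; color blue → {B}; color green → {C}; color yellow → {A, D}. No two adjacent vertices share a color.

4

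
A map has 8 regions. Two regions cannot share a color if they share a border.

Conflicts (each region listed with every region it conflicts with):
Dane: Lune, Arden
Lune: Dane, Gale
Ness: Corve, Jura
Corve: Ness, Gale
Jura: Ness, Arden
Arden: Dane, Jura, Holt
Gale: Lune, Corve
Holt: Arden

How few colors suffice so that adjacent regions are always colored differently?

3

The cycle Gale-Lune-Dane-Arden-Jura-Ness-Corve-Gale has odd length 7, so it cannot be 2-colored; at least 3 colors are needed.
A valid assignment using 3 colors: Dane=2, Lune=1, Ness=3, Corve=1, Jura=2, Arden=1, Gale=2, Holt=2. No two conflicting regions share a color.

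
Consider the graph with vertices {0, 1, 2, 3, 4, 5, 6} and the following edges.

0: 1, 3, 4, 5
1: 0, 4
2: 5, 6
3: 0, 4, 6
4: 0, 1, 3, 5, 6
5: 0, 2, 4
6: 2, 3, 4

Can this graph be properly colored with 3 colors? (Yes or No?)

The chromatic number is 3. 0, 4, 5 form a triangle, so at least 3 colors are needed.
3 colors suffice: color red → {2, 4}; color blue → {0, 6}; color green → {1, 3, 5}.
That is already a proper 3-coloring.

Yes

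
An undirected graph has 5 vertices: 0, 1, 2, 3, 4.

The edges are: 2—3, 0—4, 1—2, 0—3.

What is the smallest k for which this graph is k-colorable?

2

1 and 2 are adjacent, so at least 2 colors are needed.
2 colors suffice: 0=a, 1=b, 2=a, 3=b, 4=b. Each edge has distinct colors on its endpoints.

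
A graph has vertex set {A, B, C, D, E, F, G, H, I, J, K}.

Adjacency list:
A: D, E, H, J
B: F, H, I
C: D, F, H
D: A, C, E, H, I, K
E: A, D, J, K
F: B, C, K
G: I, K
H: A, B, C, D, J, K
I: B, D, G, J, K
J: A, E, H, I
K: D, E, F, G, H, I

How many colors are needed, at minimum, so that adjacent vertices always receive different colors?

3

A, E, J form a triangle, so at least 3 colors are needed.
A valid assignment using 3 colors: A=green, B=green, C=green, D=red, E=blue, F=red, G=red, H=blue, I=blue, J=red, K=green. Each edge has distinct colors on its endpoints.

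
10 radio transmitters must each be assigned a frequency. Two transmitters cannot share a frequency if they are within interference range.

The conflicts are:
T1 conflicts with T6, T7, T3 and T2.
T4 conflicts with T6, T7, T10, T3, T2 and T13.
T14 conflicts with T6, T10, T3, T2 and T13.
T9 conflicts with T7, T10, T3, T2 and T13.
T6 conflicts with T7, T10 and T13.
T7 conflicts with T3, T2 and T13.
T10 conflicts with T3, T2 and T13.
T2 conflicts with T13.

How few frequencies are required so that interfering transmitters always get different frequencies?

T14, T6, T10, T13 pairwise conflict, so at least 4 frequencies are needed.
4 frequencies suffice: T1=4, T4=4, T14=4, T9=4, T6=3, T7=2, T10=2, T3=1, T2=3, T13=1. No two conflicting transmitters share a frequency.

4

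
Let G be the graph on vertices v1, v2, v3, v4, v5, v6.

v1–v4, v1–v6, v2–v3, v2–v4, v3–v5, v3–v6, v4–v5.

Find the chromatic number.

3

The cycle v3-v5-v4-v1-v6-v3 has odd length 5, so it cannot be 2-colored; at least 3 colors are needed.
3 colors suffice: color 1 → {v3, v4}; color 2 → {v2, v5, v6}; color 3 → {v1}. Each edge has distinct colors on its endpoints.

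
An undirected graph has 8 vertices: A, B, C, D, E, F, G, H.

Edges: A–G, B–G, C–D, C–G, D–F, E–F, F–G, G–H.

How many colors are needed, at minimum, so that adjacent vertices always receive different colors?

2

D and F are adjacent, so at least 2 colors are needed.
A valid assignment using 2 colors: A=blue, B=blue, C=blue, D=red, E=red, F=blue, G=red, H=blue. No two adjacent vertices share a color.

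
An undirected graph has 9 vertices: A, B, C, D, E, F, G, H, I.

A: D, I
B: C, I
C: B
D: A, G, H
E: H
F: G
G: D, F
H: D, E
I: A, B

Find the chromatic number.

2

D and G are adjacent, so at least 2 colors are needed.
2 colors suffice: color red → {C, D, E, F, I}; color blue → {A, B, G, H}. Every edge joins two different colors.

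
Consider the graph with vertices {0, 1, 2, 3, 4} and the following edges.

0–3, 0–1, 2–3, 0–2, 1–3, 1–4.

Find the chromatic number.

0, 2, 3 form a triangle, so at least 3 colors are needed.
One proper 3-coloring: 0=red, 1=green, 2=green, 3=blue, 4=red. Every edge joins two different colors.

3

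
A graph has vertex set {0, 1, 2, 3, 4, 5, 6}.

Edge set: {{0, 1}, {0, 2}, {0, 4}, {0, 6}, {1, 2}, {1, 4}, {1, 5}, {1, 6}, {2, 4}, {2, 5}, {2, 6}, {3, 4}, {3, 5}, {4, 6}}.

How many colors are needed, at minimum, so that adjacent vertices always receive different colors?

5

0, 1, 2, 4, 6 form a clique, so at least 5 colors are needed.
5 colors suffice: color a → {4, 5}; color b → {2, 3}; color c → {1}; color d → {6}; color e → {0}. Each edge has distinct colors on its endpoints.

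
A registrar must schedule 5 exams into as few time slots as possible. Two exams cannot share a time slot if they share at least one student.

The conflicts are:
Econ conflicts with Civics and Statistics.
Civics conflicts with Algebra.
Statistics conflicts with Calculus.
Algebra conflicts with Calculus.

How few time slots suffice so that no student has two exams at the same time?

3

The cycle Statistics-Econ-Civics-Algebra-Calculus-Statistics has odd length 5, so it cannot be 2-colored; at least 3 time slots are needed.
3 time slots suffice: Econ=3, Civics=1, Statistics=2, Algebra=2, Calculus=1. No two conflicting exams share a time slot.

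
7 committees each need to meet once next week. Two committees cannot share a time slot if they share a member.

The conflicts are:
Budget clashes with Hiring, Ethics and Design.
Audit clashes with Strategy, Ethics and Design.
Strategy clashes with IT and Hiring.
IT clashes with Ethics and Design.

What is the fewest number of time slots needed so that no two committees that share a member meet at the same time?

3

The cycle Budget-Design-IT-Strategy-Hiring-Budget has odd length 5, so it cannot be 2-colored; at least 3 time slots are needed.
3 time slots suffice: time slot 1 → {Budget, Audit, IT}; time slot 2 → {Strategy, Ethics, Design}; time slot 3 → {Hiring}. Each listed conflict is separated.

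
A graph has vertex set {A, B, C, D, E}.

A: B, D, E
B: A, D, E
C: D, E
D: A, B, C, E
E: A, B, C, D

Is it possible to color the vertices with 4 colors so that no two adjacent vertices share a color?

The chromatic number is 4. A, B, D, E are pairwise adjacent (a clique of size 4), so at least 4 colors are needed.
4 colors suffice: color 1 → {D}; color 2 → {E}; color 3 → {B, C}; color 4 → {A}.
That is already a proper 4-coloring.

Yes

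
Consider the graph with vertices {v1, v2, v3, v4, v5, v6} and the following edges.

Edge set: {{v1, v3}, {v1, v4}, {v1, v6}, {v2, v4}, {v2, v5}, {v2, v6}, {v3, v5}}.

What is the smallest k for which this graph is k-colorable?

The cycle v4-v1-v3-v5-v2-v4 has odd length 5, so it cannot be 2-colored; at least 3 colors are needed.
3 colors suffice: color 1 → {v1, v2}; color 2 → {v3, v4, v6}; color 3 → {v5}. Every edge joins two different colors.

3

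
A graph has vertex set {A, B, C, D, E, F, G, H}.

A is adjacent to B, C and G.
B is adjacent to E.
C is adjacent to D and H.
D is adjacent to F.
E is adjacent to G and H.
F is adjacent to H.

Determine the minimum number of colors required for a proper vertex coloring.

3

The cycle H-E-G-A-C-H has odd length 5, so it cannot be 2-colored; at least 3 colors are needed.
3 colors suffice: color 1 → {C, E, F}; color 2 → {A, D, H}; color 3 → {B, G}. Every edge joins two different colors.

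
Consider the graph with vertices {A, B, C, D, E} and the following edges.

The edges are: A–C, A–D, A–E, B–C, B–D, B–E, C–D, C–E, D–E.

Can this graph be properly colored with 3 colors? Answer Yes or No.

B, C, D, E are mutually adjacent (a clique of size 4), so at least 4 colors are needed.
So 3 colors are not enough.

No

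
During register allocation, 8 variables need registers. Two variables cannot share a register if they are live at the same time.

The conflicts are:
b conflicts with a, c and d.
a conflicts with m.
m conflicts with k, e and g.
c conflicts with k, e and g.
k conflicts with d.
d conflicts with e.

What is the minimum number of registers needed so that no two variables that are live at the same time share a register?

3

The cycle a-m-e-c-b-a has odd length 5, so it cannot be 2-colored; at least 3 registers are needed.
3 registers suffice: register 1 → {m, c, d}; register 2 → {b, k, e, g}; register 3 → {a}. Every pair that conflicts lands in different registers.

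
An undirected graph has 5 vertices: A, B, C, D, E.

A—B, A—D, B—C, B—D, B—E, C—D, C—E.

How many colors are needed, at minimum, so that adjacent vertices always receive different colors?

A, B, D are pairwise adjacent, so at least 3 colors are needed.
3 colors suffice: color 1 → {B}; color 2 → {D, E}; color 3 → {A, C}. Every edge joins two different colors.

3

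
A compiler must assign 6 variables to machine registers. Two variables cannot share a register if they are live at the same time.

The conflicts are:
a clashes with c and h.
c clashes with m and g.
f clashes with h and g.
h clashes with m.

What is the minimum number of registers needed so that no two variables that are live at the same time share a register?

3

The cycle c-a-h-f-g-c has odd length 5, so it cannot be 2-colored; at least 3 registers are needed.
3 registers suffice: register 1 → {c, h}; register 2 → {a, m, g}; register 3 → {f}. No two conflicting variables share a register.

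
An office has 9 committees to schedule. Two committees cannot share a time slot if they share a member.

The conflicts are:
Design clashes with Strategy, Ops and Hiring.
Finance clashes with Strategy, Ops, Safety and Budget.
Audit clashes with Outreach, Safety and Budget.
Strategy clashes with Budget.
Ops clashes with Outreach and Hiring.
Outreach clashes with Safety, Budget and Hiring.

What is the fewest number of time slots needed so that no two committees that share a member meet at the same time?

3

Finance, Strategy, Budget all conflict with each other, so at least 3 time slots are needed.
3 time slots suffice: time slot 1 → {Design, Finance, Outreach}; time slot 2 → {Ops, Safety, Budget}; time slot 3 → {Audit, Strategy, Hiring}. Each listed conflict is separated.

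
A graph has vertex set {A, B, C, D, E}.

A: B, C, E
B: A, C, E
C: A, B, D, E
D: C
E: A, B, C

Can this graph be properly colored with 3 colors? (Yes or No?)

A, B, C, E are pairwise adjacent (a clique of size 4), so at least 4 colors are needed.
So 3 colors are not enough.

No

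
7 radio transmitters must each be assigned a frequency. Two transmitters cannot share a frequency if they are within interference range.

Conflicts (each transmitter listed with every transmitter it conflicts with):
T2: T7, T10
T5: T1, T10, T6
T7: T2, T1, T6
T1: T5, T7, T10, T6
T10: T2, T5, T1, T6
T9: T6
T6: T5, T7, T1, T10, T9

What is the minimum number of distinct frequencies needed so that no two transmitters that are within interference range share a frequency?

4

T5, T1, T10, T6 pairwise conflict, so at least 4 frequencies are needed.
Using 4 frequencies: T2=1, T5=4, T7=2, T1=3, T10=2, T9=2, T6=1. Every pair that conflicts lands in different frequencies.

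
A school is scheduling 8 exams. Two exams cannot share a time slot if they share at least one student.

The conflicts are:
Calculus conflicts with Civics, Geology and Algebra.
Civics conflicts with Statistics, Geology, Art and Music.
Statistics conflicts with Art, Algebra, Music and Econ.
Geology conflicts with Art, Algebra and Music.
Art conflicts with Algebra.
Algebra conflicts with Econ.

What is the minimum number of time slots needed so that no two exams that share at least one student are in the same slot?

Calculus, Civics, Geology are mutually in conflict, so at least 3 time slots are needed.
3 time slots suffice: time slot 1 → {Civics, Algebra}; time slot 2 → {Statistics, Geology}; time slot 3 → {Calculus, Art, Music, Econ}. Each listed conflict is separated.

3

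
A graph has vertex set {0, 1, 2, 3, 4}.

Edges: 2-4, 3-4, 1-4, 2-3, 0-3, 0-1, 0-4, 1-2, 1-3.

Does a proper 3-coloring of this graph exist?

1, 2, 3, 4 are mutually adjacent (a clique of size 4), so at least 4 colors are needed.
So 3 colors are not enough.

No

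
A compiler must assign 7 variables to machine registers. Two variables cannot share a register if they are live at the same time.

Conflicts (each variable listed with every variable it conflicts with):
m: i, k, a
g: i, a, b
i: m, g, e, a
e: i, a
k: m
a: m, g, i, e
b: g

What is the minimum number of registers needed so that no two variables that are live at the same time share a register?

m, i, a are mutually in conflict, so at least 3 registers are needed.
Using 3 registers: m=3, g=3, i=1, e=3, k=1, a=2, b=1. No two conflicting variables share a register.

3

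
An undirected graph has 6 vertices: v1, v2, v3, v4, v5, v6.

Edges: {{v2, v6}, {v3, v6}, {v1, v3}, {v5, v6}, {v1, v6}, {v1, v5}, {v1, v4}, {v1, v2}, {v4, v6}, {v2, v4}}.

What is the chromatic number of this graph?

v1, v2, v4, v6 are mutually adjacent (a clique of size 4), so at least 4 colors are needed.
4 colors suffice: color 1 → {v6}; color 2 → {v1}; color 3 → {v2, v3, v5}; color 4 → {v4}. No two adjacent vertices share a color.

4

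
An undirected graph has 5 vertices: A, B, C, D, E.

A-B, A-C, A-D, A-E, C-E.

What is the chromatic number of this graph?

3

A, C, E form a triangle, so at least 3 colors are needed.
3 colors suffice: color red → {A}; color blue → {B, C, D}; color green → {E}. Each edge has distinct colors on its endpoints.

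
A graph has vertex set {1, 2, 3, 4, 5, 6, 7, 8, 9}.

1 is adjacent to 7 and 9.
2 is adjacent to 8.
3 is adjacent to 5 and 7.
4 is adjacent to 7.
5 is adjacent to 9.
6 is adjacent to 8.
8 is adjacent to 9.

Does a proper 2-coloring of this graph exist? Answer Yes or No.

The cycle 3-5-9-1-7-3 has odd length 5, so it cannot be 2-colored; at least 3 colors are needed.
So 2 colors are not enough.

No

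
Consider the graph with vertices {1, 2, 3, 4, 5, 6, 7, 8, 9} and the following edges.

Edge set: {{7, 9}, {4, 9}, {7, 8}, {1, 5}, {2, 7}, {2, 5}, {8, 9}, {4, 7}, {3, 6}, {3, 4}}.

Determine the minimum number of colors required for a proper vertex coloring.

3

4, 7, 9 are mutually adjacent, so at least 3 colors are needed.
3 colors suffice: color a → {3, 5, 7}; color b → {1, 2, 4, 6, 8}; color c → {9}. Each edge has distinct colors on its endpoints.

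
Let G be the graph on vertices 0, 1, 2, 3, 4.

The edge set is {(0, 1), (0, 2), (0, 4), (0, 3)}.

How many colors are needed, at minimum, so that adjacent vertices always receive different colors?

2

0 and 4 are adjacent, so at least 2 colors are needed.
One proper 2-coloring: 0=a, 1=b, 2=b, 3=b, 4=b. No two adjacent vertices share a color.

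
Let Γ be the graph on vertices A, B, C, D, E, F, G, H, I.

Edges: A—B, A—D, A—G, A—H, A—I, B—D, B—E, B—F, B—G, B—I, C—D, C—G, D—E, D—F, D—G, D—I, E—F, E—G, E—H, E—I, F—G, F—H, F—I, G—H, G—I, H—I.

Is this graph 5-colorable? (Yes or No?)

No

B, D, E, F, G, I are pairwise adjacent (a clique of size 6), so at least 6 colors are needed.
So 5 colors are not enough.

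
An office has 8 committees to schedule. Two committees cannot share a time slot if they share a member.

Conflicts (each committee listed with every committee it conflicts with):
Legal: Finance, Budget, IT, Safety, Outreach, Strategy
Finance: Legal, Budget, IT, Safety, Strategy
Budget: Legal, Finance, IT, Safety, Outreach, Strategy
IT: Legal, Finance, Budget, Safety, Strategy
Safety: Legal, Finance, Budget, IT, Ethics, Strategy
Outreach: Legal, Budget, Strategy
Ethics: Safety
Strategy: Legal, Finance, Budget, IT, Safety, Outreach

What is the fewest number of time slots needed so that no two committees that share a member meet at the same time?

Legal, Finance, Budget, IT, Safety, Strategy pairwise conflict, so at least 6 time slots are needed.
6 time slots suffice: time slot 1 → {Legal, Ethics}; time slot 2 → {Budget}; time slot 3 → {Strategy}; time slot 4 → {Safety, Outreach}; time slot 5 → {Finance}; time slot 6 → {IT}. Every pair that conflicts lands in different time slots.

6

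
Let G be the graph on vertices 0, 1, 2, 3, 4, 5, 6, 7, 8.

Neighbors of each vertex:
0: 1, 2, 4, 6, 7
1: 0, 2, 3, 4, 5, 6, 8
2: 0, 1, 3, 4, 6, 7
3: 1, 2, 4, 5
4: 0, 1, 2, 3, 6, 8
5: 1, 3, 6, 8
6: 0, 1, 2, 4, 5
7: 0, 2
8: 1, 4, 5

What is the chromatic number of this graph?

0, 1, 2, 4, 6 are pairwise adjacent (a clique of size 5), so at least 5 colors are needed.
5 colors suffice: color a → {1, 7}; color b → {4, 5}; color c → {2, 8}; color d → {0, 3}; color e → {6}. Each edge has distinct colors on its endpoints.

5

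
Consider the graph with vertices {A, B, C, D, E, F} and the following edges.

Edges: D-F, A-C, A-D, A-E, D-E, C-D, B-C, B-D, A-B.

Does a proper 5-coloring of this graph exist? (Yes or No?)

The chromatic number is 4. A, B, C, D are pairwise adjacent (a clique of size 4), so at least 4 colors are needed.
4 colors suffice: color 1 → {D}; color 2 → {A, F}; color 3 → {B, E}; color 4 → {C}.
Since 5 ≥ 4, a proper 5-coloring certainly exists.

Yes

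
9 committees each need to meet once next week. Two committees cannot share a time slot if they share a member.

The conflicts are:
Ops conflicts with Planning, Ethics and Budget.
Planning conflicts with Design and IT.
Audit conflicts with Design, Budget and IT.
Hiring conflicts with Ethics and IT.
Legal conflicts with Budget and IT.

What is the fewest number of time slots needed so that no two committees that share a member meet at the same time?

The cycle Audit-Design-Planning-Ops-Budget-Audit has odd length 5, so it cannot be 2-colored; at least 3 time slots are needed.
3 time slots suffice: time slot 1 → {Design, Ethics, Budget, IT}; time slot 2 → {Planning, Audit, Hiring, Legal}; time slot 3 → {Ops}. Each listed conflict is separated.

3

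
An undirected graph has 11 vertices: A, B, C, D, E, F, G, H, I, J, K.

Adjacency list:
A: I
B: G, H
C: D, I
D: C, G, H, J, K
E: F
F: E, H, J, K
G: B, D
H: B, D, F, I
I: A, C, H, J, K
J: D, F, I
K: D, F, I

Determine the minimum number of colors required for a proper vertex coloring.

H and I are adjacent, so at least 2 colors are needed.
One proper 2-coloring: A=2, B=1, C=2, D=1, E=2, F=1, G=2, H=2, I=1, J=2, K=2. No two adjacent vertices share a color.

2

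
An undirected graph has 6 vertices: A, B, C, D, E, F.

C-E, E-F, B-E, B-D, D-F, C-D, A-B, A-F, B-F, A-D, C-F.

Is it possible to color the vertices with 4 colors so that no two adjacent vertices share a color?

The chromatic number is 4. A, B, D, F are pairwise adjacent (a clique of size 4), so at least 4 colors are needed.
4 colors suffice: color 1 → {F}; color 2 → {D, E}; color 3 → {B, C}; color 4 → {A}.
That is already a proper 4-coloring.

Yes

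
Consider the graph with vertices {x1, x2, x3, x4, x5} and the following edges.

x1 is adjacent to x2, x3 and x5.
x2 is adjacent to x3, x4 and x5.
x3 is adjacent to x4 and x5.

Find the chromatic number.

4

x1, x2, x3, x5 form a clique, so at least 4 colors are needed.
4 colors suffice: color red → {x3}; color blue → {x2}; color green → {x4, x5}; color yellow → {x1}. No two adjacent vertices share a color.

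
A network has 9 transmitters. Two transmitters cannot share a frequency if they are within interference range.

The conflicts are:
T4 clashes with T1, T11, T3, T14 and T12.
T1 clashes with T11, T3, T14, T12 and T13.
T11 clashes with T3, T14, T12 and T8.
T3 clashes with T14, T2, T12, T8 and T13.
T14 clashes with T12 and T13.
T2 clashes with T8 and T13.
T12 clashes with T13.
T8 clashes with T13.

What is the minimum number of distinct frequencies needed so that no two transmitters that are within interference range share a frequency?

6

T4, T1, T11, T3, T14, T12 all conflict with each other, so at least 6 frequencies are needed.
A valid assignment using 6 frequencies: T4=6, T1=5, T11=2, T3=1, T14=3, T2=4, T12=4, T8=3, T13=2. Every pair that conflicts lands in different frequencies.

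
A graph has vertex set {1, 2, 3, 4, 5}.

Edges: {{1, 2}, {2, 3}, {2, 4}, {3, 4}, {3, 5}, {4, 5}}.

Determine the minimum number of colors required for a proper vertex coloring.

3, 4, 5 are pairwise adjacent, so at least 3 colors are needed.
3 colors suffice: 1=b, 2=a, 3=c, 4=b, 5=a. Every edge joins two different colors.

3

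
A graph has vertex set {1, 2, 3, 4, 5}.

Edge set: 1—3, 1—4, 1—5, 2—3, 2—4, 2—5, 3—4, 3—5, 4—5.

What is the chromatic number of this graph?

4

2, 3, 4, 5 form a clique, so at least 4 colors are needed.
4 colors suffice: color a → {5}; color b → {4}; color c → {3}; color d → {1, 2}. No two adjacent vertices share a color.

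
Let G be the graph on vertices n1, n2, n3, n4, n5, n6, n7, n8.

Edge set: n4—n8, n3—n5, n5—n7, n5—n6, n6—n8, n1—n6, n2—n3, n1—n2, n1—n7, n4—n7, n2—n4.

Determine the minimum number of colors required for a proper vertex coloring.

The cycle n4-n2-n3-n5-n7-n4 has odd length 5, so it cannot be 2-colored; at least 3 colors are needed.
3 colors suffice: color R → {n2, n6, n7}; color B → {n1, n4, n5}; color G → {n3, n8}. No two adjacent vertices share a color.

3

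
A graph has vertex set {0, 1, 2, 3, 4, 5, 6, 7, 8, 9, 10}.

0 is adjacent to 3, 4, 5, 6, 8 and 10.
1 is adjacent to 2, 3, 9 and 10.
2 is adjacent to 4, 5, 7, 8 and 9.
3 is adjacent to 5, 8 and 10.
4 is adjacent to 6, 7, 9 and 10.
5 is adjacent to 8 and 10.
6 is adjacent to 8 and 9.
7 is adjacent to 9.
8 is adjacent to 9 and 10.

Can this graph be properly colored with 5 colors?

The chromatic number is 5. 0, 3, 5, 8, 10 are mutually adjacent (a clique of size 5), so at least 5 colors are needed.
5 colors suffice: 0=green, 1=red, 2=blue, 3=yellow, 4=red, 5=purple, 6=blue, 7=yellow, 8=red, 9=green, 10=blue.
That is already a proper 5-coloring.

Yes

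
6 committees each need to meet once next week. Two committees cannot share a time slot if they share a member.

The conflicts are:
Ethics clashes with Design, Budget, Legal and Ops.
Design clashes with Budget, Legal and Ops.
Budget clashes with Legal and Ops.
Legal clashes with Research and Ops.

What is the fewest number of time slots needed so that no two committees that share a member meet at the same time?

Ethics, Design, Budget, Legal, Ops pairwise conflict, so at least 5 time slots are needed.
5 time slots suffice: time slot 1 → {Legal}; time slot 2 → {Design, Research}; time slot 3 → {Ops}; time slot 4 → {Budget}; time slot 5 → {Ethics}. Every pair that conflicts lands in different time slots.

5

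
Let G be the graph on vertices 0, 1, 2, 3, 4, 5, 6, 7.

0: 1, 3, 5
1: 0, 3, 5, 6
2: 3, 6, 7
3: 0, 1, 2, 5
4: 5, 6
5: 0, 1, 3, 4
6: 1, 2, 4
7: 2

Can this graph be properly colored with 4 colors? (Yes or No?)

The chromatic number is 4. 0, 1, 3, 5 are mutually adjacent (a clique of size 4), so at least 4 colors are needed.
4 colors suffice: 0=yellow, 1=blue, 2=red, 3=green, 4=blue, 5=red, 6=green, 7=blue.
That is already a proper 4-coloring.

Yes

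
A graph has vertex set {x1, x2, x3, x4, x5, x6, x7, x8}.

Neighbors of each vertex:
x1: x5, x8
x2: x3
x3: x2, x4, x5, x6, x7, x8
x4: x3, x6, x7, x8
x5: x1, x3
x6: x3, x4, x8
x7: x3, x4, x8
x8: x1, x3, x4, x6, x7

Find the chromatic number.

4

x3, x4, x7, x8 are mutually adjacent (a clique of size 4), so at least 4 colors are needed.
A valid assignment using 4 colors: x1=1, x2=2, x3=1, x4=3, x5=2, x6=4, x7=4, x8=2. Each edge has distinct colors on its endpoints.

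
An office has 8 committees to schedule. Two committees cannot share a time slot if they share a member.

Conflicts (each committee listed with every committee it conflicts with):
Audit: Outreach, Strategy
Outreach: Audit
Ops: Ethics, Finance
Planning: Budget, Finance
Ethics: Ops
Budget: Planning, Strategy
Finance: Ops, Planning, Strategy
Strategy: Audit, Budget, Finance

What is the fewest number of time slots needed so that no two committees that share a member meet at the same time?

Planning and Finance conflict, so at least 2 time slots are needed.
2 time slots suffice: Audit=1, Outreach=2, Ops=2, Planning=2, Ethics=1, Budget=1, Finance=1, Strategy=2. Each listed conflict is separated.

2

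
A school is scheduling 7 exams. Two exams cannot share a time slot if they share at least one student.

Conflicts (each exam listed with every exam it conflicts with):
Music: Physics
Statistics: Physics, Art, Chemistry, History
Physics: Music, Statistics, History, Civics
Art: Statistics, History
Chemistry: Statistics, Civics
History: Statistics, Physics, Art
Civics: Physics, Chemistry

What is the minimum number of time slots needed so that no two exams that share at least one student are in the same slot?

Statistics, Physics, History are mutually in conflict, so at least 3 time slots are needed.
3 time slots suffice: time slot 1 → {Physics, Art, Chemistry}; time slot 2 → {Music, Statistics, Civics}; time slot 3 → {History}. No two conflicting exams share a time slot.

3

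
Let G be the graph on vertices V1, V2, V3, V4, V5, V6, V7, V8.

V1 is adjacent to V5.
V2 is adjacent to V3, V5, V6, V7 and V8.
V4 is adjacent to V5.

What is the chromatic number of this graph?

V2 and V3 are adjacent, so at least 2 colors are needed.
2 colors suffice: color 1 → {V1, V2, V4}; color 2 → {V3, V5, V6, V7, V8}. No two adjacent vertices share a color.

2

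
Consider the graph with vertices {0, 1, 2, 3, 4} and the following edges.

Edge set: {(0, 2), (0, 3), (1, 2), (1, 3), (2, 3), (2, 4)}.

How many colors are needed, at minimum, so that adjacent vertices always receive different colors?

0, 2, 3 are pairwise adjacent, so at least 3 colors are needed.
3 colors suffice: color a → {2}; color b → {3, 4}; color c → {0, 1}. Each edge has distinct colors on its endpoints.

3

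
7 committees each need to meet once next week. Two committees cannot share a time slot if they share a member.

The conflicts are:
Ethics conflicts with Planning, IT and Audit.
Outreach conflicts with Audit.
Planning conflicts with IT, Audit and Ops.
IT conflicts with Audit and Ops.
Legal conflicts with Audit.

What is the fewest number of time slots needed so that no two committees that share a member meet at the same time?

Ethics, Planning, IT, Audit all conflict with each other, so at least 4 time slots are needed.
4 time slots suffice: time slot 1 → {Audit, Ops}; time slot 2 → {Outreach, Planning, Legal}; time slot 3 → {IT}; time slot 4 → {Ethics}. No two conflicting committees share a time slot.

4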